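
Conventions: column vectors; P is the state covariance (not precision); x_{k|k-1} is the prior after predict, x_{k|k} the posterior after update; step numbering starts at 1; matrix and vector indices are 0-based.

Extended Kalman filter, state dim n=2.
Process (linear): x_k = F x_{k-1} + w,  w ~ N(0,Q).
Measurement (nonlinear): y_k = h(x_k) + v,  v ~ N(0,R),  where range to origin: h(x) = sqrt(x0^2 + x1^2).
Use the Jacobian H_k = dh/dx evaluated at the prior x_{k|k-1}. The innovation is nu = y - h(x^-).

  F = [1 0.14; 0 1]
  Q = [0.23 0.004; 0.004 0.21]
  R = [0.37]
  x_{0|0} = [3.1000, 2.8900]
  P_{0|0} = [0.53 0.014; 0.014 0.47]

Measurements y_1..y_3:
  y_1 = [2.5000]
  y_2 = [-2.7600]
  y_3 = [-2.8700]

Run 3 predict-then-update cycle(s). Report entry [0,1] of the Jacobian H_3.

H_jac[0,1] = -0.6959

step 1: x^-=[3.5046, 2.8900]  P^-=[0.7731 0.0838; 0.0838 0.6800]  H_jac=[0.7715 0.6362]  S=[1.1877]  K=[0.5471; 0.4187]  nu=[-2.0425]  x^+=[2.3871, 2.0348]  P^+=[0.4176 -0.1883; -0.1883 0.4718]
step 2: x^-=[2.6720, 2.0348]  P^-=[0.6042 -0.1182; -0.1182 0.6818]  H_jac=[0.7956 0.6059]  S=[0.8887]  K=[0.4603; 0.3590]  nu=[-6.1186]  x^+=[-0.1441, -0.1616]  P^+=[0.4159 -0.2650; -0.2650 0.5673]
step 3: x^-=[-0.1668, -0.1616]  P^-=[0.5828 -0.1816; -0.1816 0.7773]  H_jac=[-0.7181 -0.6959]  S=[0.8654]  K=[-0.3375; -0.4743]  nu=[-3.1022]  x^+=[0.8804, 1.3098]  P^+=[0.4842 -0.3202; -0.3202 0.5826]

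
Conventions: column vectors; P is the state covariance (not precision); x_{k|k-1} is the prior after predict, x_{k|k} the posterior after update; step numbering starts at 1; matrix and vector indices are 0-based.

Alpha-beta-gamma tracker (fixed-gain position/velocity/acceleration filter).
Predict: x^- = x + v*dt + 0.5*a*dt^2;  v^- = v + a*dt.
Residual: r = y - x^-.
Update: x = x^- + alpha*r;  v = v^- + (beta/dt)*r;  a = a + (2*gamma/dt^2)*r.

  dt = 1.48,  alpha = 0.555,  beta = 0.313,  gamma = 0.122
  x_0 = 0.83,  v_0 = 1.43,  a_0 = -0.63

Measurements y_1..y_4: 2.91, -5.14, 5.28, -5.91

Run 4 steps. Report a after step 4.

step 1: x_pred=2.2564  r=0.6536  x^+=2.6192  v^+=0.6358  a^+=-0.5572
step 2: x_pred=2.9499  r=-8.0899  x^+=-1.5400  v^+=-1.8997  a^+=-1.4584
step 3: x_pred=-5.9488  r=11.2288  x^+=0.2832  v^+=-1.6834  a^+=-0.2075
step 4: x_pred=-2.4355  r=-3.4745  x^+=-4.3639  v^+=-2.7254  a^+=-0.5946

a_post = -0.5946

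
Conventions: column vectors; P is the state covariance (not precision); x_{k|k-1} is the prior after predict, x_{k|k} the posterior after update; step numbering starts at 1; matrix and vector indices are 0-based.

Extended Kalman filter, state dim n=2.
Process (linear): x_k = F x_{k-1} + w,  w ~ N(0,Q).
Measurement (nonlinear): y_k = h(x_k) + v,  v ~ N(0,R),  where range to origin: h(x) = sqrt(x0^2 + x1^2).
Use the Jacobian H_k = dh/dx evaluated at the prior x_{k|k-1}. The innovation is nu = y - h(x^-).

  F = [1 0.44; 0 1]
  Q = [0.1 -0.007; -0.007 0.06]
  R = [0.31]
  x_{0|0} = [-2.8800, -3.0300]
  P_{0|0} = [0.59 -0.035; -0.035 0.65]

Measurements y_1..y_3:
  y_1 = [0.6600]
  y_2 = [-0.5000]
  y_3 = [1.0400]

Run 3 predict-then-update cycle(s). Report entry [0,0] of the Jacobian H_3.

H_jac[0,0] = -0.9993

step 1: x^-=[-4.2132, -3.0300]  P^-=[0.7850 0.2440; 0.2440 0.7100]  H_jac=[-0.8119 -0.5839]  S=[1.3008]  K=[-0.5995; -0.4710]  nu=[-4.5296]  x^+=[-1.4978, -0.8967]  P^+=[0.3176 -0.1233; -0.1233 0.4215]
step 2: x^-=[-1.8923, -0.8967]  P^-=[0.3907 0.0552; 0.0552 0.4815]  H_jac=[-0.9037 -0.4282]  S=[0.7600]  K=[-0.4956; -0.3369]  nu=[-2.5940]  x^+=[-0.6067, -0.0228]  P^+=[0.2040 -0.0717; -0.0717 0.3952]
step 3: x^-=[-0.6167, -0.0228]  P^-=[0.3174 0.0952; 0.0952 0.4552]  H_jac=[-0.9993 -0.0370]  S=[0.6346]  K=[-0.5053; -0.1764]  nu=[0.4228]  x^+=[-0.8304, -0.0974]  P^+=[0.1553 0.0386; 0.0386 0.4355]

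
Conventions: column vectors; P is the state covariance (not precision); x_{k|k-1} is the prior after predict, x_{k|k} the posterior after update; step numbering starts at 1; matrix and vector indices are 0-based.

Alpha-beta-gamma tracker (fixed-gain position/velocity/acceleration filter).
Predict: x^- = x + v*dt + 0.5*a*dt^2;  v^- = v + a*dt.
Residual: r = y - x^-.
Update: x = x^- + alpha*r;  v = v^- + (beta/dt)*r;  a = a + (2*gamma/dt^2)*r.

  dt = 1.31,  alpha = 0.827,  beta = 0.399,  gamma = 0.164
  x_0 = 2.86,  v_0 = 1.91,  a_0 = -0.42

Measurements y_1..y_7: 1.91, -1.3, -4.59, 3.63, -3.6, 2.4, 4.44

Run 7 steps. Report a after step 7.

step 1: x_pred=5.0017  r=-3.0917  x^+=2.4449  v^+=0.4181  a^+=-1.0109
step 2: x_pred=2.1252  r=-3.4252  x^+=-0.7074  v^+=-1.9494  a^+=-1.6656
step 3: x_pred=-4.6903  r=0.1003  x^+=-4.6074  v^+=-4.1008  a^+=-1.6464
step 4: x_pred=-11.3921  r=15.0221  x^+=1.0312  v^+=-1.6821  a^+=1.2248
step 5: x_pred=-0.1215  r=-3.4785  x^+=-2.9982  v^+=-1.1372  a^+=0.5599
step 6: x_pred=-4.0074  r=6.4074  x^+=1.2915  v^+=1.5479  a^+=1.7846
step 7: x_pred=4.8506  r=-0.4106  x^+=4.5110  v^+=3.7607  a^+=1.7061

a_post = 1.7061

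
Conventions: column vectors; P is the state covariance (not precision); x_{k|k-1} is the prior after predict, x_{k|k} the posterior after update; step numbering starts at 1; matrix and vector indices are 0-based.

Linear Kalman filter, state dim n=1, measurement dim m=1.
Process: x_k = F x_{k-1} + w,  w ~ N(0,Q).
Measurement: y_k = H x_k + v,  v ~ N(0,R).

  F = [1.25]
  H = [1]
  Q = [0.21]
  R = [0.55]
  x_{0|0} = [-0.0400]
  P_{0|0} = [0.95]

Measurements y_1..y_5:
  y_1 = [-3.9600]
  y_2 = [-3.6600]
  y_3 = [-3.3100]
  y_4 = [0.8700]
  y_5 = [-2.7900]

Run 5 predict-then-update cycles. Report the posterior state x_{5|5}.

x_post = [-2.4619]

step 1: x^-=[-0.0500]  P^-=[1.6944]  S=[2.2444]  K=[0.7549]  nu=[-3.9100]  x^+=[-3.0018]  P^+=[0.4152]
step 2: x^-=[-3.7523]  P^-=[0.8588]  S=[1.4088]  K=[0.6096]  nu=[0.0923]  x^+=[-3.6960]  P^+=[0.3353]
step 3: x^-=[-4.6200]  P^-=[0.7339]  S=[1.2839]  K=[0.5716]  nu=[1.3100]  x^+=[-3.8712]  P^+=[0.3144]
step 4: x^-=[-4.8390]  P^-=[0.7012]  S=[1.2512]  K=[0.5604]  nu=[5.7090]  x^+=[-1.6395]  P^+=[0.3082]
step 5: x^-=[-2.0494]  P^-=[0.6916]  S=[1.2416]  K=[0.5570]  nu=[-0.7406]  x^+=[-2.4619]  P^+=[0.3064]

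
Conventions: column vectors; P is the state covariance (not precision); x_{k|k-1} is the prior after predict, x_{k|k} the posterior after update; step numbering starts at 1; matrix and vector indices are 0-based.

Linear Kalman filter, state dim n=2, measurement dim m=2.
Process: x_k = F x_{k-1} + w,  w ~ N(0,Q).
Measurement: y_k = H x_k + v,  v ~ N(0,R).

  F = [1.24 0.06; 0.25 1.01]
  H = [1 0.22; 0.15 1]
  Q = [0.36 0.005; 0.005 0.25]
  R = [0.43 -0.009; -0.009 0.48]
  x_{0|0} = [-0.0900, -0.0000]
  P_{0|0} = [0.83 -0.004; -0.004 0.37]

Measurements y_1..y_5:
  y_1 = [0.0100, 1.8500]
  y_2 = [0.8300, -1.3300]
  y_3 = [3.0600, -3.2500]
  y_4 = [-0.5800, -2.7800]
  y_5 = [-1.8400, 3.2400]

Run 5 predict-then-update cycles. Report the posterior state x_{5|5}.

x_post = [-0.6198, 0.4756]

step 1: x^-=[-0.1116, -0.0225]  P^-=[1.6369 0.2797; 0.2797 0.6773]  S=[2.2228 0.6744; 0.6744 1.2780]  K=[0.7613 0.0092; 0.0263 0.5489]  nu=[0.1265, 1.8892]  x^+=[0.0021, 1.0178]  P^+=[0.3390 -0.0533; -0.0533 0.2712]
step 2: x^-=[0.0637, 1.0285]  P^-=[0.8743 0.0590; 0.0590 0.5210]  S=[1.3555 0.2977; 0.2977 1.0383]  K=[0.6557 -0.0049; 0.0171 0.5054]  nu=[0.5401, -2.3681]  x^+=[0.4293, -0.1590]  P^+=[0.2935 -0.0523; -0.0523 0.2503]
step 3: x^-=[0.5228, -0.0532]  P^-=[0.8044 0.0449; 0.0449 0.4972]  S=[1.2782 0.2674; 0.2674 1.0088]  K=[0.6381 -0.0050; 0.0171 0.4950]  nu=[2.5489, -3.2752]  x^+=[2.1657, -1.6308]  P^+=[0.2856 -0.0510; -0.0510 0.2451]
step 4: x^-=[2.5876, -1.1057]  P^-=[0.7925 0.0438; 0.0438 0.4921]  S=[1.2656 0.2633; 0.2633 1.0031]  K=[0.6347 -0.0045; 0.0176 0.4925]  nu=[-2.9244, -2.0624]  x^+=[0.7407, -2.1731]  P^+=[0.2841 -0.0505; -0.0505 0.2438]
step 5: x^-=[0.7881, -2.0097]  P^-=[0.7902 0.0439; 0.0439 0.4910]  S=[1.2632 0.2628; 0.2628 1.0019]  K=[0.6340 -0.0043; 0.0179 0.4919]  nu=[-2.1860, 5.1314]  x^+=[-0.6198, 0.4756]  P^+=[0.2837 -0.0503; -0.0503 0.2435]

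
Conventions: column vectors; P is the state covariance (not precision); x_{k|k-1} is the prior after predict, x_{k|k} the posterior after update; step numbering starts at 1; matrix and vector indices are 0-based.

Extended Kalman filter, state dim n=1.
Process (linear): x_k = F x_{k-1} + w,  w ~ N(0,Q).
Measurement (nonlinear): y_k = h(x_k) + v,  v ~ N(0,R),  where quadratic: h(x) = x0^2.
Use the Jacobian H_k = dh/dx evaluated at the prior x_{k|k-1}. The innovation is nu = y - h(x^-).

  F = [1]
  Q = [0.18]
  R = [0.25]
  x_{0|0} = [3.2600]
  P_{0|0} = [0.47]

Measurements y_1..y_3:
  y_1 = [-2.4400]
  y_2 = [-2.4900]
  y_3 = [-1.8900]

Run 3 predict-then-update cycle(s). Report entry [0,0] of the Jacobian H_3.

H_jac[0,0] = -0.1268

step 1: x^-=[3.2600]  P^-=[0.6500]  H_jac=[6.5200]  S=[27.8818]  K=[0.1520]  nu=[-13.0676]  x^+=[1.2737]  P^+=[0.0058]
step 2: x^-=[1.2737]  P^-=[0.1858]  H_jac=[2.5475]  S=[1.4560]  K=[0.3251]  nu=[-4.1124]  x^+=[-0.0634]  P^+=[0.0319]
step 3: x^-=[-0.0634]  P^-=[0.2119]  H_jac=[-0.1268]  S=[0.2534]  K=[-0.1060]  nu=[-1.8940]  x^+=[0.1374]  P^+=[0.2091]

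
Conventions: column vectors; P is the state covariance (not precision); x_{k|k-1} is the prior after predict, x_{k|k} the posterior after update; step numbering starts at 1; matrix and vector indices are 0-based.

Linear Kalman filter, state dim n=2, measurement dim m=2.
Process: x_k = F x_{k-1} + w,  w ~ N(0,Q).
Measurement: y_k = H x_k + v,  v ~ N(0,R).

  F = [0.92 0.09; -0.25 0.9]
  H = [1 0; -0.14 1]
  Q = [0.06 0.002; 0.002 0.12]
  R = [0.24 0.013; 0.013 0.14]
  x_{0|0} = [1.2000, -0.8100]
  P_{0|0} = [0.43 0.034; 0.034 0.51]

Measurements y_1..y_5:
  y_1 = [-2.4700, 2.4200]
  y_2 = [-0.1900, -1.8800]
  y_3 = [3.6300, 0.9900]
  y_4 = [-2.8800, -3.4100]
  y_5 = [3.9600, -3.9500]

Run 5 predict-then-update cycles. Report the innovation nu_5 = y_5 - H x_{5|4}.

innov = [4.3236, -2.4170]

step 1: x^-=[1.0311, -1.0290]  P^-=[0.4337 -0.0282; -0.0282 0.5447]  S=[0.6737 -0.0759; -0.0759 0.7011]  K=[0.6372 -0.0578; 0.0469 0.7876]  nu=[-3.5011, 3.5934]  x^+=[-1.4078, 1.6370]  P^+=[0.1522 0.0215; 0.0215 0.1139]
step 2: x^-=[-1.1478, 1.8253]  P^-=[0.1933 -0.0065; -0.0065 0.2121]  S=[0.4333 -0.0205; -0.0205 0.3577]  K=[0.4429 -0.0683; 0.0133 0.5962]  nu=[0.9578, -3.8660]  x^+=[-0.4595, -0.4670]  P^+=[0.1054 0.0109; 0.0109 0.0852]
step 3: x^-=[-0.4648, -0.3054]  P^-=[0.1517 -0.0065; -0.0065 0.1907]  S=[0.3917 -0.0148; -0.0148 0.3355]  K=[0.3848 -0.0658; 0.0049 0.5713]  nu=[4.0948, 1.2303]  x^+=[1.0300, 0.4174]  P^+=[0.0915 0.0086; 0.0086 0.0812]
step 4: x^-=[0.9852, 0.1182]  P^-=[0.1395 -0.0055; -0.0055 0.1877]  S=[0.3795 -0.0121; -0.0121 0.3319]  K=[0.3657 -0.0622; 0.0035 0.5678]  nu=[-3.8652, -3.3903]  x^+=[-0.2172, -1.8202]  P^+=[0.0869 0.0082; 0.0082 0.0807]
step 5: x^-=[-0.3636, -1.5839]  P^-=[0.1356 -0.0048; -0.0048 0.1871]  S=[0.3756 -0.0108; -0.0108 0.3311]  K=[0.3593 -0.0602; 0.0035 0.5672]  nu=[4.3236, -2.4170]  x^+=[1.3354, -2.9399]  P^+=[0.0854 0.0082; 0.0082 0.0806]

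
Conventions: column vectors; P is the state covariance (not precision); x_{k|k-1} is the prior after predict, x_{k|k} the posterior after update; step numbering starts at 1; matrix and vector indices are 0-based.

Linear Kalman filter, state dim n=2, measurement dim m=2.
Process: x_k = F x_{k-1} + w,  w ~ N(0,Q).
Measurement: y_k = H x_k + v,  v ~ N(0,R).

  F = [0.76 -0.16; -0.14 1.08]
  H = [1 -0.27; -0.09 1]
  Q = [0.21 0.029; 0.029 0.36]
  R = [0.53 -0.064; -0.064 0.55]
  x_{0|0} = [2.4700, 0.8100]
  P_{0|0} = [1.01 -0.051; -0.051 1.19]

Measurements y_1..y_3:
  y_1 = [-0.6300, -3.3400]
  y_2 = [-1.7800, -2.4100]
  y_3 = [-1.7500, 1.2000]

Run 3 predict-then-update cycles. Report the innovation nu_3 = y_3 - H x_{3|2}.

step 1: x^-=[1.7476, 0.5290]  P^-=[0.8362 -0.3271; -0.3271 1.7832]  S=[1.6729 -0.9558; -0.9558 2.3989]  K=[0.5915 0.0679; -0.0668 0.7290]  nu=[-2.2348, -3.7117]  x^+=[0.1736, -2.0275]  P^+=[0.3167 0.0280; 0.0280 0.4078]
step 2: x^-=[0.4563, -2.2140]  P^-=[0.3966 -0.0515; -0.0515 0.8333]  S=[1.0151 -0.3775; -0.3775 1.3958]  K=[0.4237 0.0521; -0.0547 0.5856]  nu=[-2.8341, -0.1549]  x^+=[-0.7526, -2.1498]  P^+=[0.2272 0.0220; 0.0220 0.3275]
step 3: x^-=[-0.2280, -2.2164]  P^-=[0.3443 -0.0332; -0.0332 0.7398]  S=[0.9461 -0.3288; -0.3288 1.2986]  K=[0.3905 0.0494; -0.0521 0.5588]  nu=[-2.1204, 3.3959]  x^+=[-0.8882, -0.2083]  P^+=[0.2095 0.0210; 0.0210 0.3126]

innov = [-2.1204, 3.3959]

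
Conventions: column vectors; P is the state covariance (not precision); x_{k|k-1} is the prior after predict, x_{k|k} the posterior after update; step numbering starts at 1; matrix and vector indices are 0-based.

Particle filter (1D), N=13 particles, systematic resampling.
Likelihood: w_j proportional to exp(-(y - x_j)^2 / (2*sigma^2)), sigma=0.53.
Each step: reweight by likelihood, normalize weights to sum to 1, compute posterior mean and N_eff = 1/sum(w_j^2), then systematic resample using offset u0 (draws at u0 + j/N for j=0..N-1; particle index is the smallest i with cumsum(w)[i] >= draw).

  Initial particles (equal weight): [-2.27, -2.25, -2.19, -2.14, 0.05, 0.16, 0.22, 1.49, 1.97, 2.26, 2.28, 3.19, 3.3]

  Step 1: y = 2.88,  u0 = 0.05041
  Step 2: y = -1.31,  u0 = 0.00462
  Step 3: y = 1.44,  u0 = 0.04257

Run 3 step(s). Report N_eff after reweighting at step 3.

N_eff = 12.7532

step 1: w=[0.0000, 0.0000, 0.0000, 0.0000, 0.0000, 0.0000, 0.0000, 0.0112, 0.0799, 0.1760, 0.1839, 0.2941, 0.2549]  mean=2.7705  Neff=4.4890  idx=[8, 9, 9, 10, 10, 10, 11, 11, 11, 11, 12, 12, 12]
step 2: w=[0.8881, 0.0259, 0.0259, 0.0201, 0.0201, 0.0201, 0.0000, 0.0000, 0.0000, 0.0000, 0.0000, 0.0000, 0.0000]  mean=2.0037  Neff=1.2638  idx=[0, 0, 0, 0, 0, 0, 0, 0, 0, 0, 0, 0, 2]
step 3: w=[0.0800, 0.0800, 0.0800, 0.0800, 0.0800, 0.0800, 0.0800, 0.0800, 0.0800, 0.0800, 0.0800, 0.0800, 0.0399]  mean=1.9816  Neff=12.7532  idx=[0, 1, 2, 3, 4, 5, 6, 7, 8, 9, 10, 11, 12]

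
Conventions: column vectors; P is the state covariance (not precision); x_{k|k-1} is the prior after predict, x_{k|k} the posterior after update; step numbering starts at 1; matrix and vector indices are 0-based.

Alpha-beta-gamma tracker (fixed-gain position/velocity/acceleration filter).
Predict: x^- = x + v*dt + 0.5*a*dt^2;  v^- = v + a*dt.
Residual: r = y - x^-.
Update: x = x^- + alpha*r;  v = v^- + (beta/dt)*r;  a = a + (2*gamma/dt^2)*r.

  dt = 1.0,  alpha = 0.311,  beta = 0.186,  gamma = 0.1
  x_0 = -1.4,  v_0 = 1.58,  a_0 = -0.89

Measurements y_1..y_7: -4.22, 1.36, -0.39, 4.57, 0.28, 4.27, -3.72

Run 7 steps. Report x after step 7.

x_post = 3.0932

step 1: x_pred=-0.2650  r=-3.9550  x^+=-1.4950  v^+=-0.0456  a^+=-1.6810
step 2: x_pred=-2.3811  r=3.7411  x^+=-1.2176  v^+=-1.0308  a^+=-0.9328
step 3: x_pred=-2.7148  r=2.3248  x^+=-1.9918  v^+=-1.5311  a^+=-0.4678
step 4: x_pred=-3.7568  r=8.3268  x^+=-1.1672  v^+=-0.4502  a^+=1.1976
step 5: x_pred=-1.0186  r=1.2986  x^+=-0.6147  v^+=0.9889  a^+=1.4573
step 6: x_pred=1.1029  r=3.1671  x^+=2.0878  v^+=3.0353  a^+=2.0907
step 7: x_pred=6.1685  r=-9.8885  x^+=3.0932  v^+=3.2867  a^+=0.1130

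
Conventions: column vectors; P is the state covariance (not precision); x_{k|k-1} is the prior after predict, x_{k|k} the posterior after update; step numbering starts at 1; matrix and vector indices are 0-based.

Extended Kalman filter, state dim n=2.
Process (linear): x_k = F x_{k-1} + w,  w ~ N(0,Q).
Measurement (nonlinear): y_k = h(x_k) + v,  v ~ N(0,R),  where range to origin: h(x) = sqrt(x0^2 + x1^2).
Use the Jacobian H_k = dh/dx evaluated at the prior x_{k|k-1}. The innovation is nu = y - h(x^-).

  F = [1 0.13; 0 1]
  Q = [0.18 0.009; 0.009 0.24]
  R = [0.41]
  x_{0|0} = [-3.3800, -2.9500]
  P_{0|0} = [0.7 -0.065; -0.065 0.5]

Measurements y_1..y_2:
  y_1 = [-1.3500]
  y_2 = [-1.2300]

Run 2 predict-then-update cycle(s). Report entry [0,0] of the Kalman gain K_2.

K[0,0] = -0.1936

step 1: x^-=[-3.7635, -2.9500]  P^-=[0.8716 0.0090; 0.0090 0.7400]  H_jac=[-0.7870 -0.6169]  S=[1.2402]  K=[-0.5576; -0.3738]  nu=[-6.1319]  x^+=[-0.3447, -0.6579]  P^+=[0.4860 -0.2495; -0.2495 0.5667]
step 2: x^-=[-0.4302, -0.6579]  P^-=[0.6107 -0.1668; -0.1668 0.8067]  H_jac=[-0.5473 -0.8370]  S=[1.0052]  K=[-0.1936; -0.5809]  nu=[-2.0160]  x^+=[-0.0399, 0.5132]  P^+=[0.5730 -0.2799; -0.2799 0.4675]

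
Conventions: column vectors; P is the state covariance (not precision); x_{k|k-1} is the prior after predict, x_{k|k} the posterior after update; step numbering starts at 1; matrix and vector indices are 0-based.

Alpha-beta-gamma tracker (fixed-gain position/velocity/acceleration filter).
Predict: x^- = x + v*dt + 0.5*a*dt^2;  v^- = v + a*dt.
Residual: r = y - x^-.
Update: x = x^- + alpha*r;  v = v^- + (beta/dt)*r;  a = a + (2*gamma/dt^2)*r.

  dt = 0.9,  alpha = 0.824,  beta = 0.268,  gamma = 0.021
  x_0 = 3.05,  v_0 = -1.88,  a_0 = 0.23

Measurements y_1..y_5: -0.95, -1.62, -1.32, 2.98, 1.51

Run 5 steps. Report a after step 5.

step 1: x_pred=1.4511  r=-2.4011  x^+=-0.5274  v^+=-2.3880  a^+=0.1055
step 2: x_pred=-2.6339  r=1.0139  x^+=-1.7984  v^+=-1.9912  a^+=0.1581
step 3: x_pred=-3.5265  r=2.2065  x^+=-1.7083  v^+=-1.1919  a^+=0.2725
step 4: x_pred=-2.6707  r=5.6507  x^+=1.9855  v^+=0.7360  a^+=0.5655
step 5: x_pred=2.8769  r=-1.3669  x^+=1.7506  v^+=0.8379  a^+=0.4946

a_post = 0.4946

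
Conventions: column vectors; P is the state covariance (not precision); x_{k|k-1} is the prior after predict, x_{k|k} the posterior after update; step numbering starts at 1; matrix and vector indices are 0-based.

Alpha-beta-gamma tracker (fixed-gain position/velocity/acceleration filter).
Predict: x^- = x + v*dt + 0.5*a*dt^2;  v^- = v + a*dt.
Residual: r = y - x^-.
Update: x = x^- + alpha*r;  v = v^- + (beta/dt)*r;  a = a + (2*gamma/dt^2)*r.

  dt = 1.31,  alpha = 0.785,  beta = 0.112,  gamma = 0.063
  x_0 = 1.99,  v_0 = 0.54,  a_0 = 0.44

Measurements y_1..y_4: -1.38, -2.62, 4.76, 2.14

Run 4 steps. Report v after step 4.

step 1: x_pred=3.0749  r=-4.4549  x^+=-0.4222  v^+=0.7355  a^+=0.1129
step 2: x_pred=0.6382  r=-3.2582  x^+=-1.9195  v^+=0.6049  a^+=-0.1263
step 3: x_pred=-1.2355  r=5.9955  x^+=3.4710  v^+=0.9520  a^+=0.3139
step 4: x_pred=4.9874  r=-2.8474  x^+=2.7522  v^+=1.1197  a^+=0.1048

v_post = 1.1197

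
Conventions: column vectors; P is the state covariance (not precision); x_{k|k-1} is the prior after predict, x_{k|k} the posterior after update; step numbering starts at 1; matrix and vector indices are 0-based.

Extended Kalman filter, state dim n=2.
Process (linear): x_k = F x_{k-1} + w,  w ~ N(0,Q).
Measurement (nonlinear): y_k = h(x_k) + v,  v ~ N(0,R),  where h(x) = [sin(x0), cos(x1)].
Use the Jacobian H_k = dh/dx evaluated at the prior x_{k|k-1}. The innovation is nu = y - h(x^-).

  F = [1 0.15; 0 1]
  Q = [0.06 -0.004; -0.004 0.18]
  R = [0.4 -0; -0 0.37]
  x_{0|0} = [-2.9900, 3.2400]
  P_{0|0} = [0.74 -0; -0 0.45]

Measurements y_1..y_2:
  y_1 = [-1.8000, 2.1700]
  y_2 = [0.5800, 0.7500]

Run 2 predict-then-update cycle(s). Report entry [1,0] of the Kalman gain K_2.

step 1: x^-=[-2.5040, 3.2400]  P^-=[0.8101 0.0635; 0.0635 0.6300]  H_jac=[-0.8035 0.0000; 0.0000 0.0982]  S=[0.9231 -0.0050; -0.0050 0.3761]  K=[-0.7052 0.0072; -0.0544 0.1639]  nu=[-1.2047, 3.1652]  x^+=[-1.6317, 3.8242]  P^+=[0.3510 0.0271; 0.0271 0.6171]
step 2: x^-=[-1.0581, 3.8242]  P^-=[0.4330 0.1156; 0.1156 0.7971]  H_jac=[0.4906 0.0000; 0.0000 0.6308]  S=[0.5042 0.0358; 0.0358 0.6872]  K=[0.4153 0.0845; 0.0608 0.7285]  nu=[1.4514, 1.5260]  x^+=[-0.3263, 5.0241]  P^+=[0.3387 0.0496; 0.0496 0.4273]

K[1,0] = 0.0608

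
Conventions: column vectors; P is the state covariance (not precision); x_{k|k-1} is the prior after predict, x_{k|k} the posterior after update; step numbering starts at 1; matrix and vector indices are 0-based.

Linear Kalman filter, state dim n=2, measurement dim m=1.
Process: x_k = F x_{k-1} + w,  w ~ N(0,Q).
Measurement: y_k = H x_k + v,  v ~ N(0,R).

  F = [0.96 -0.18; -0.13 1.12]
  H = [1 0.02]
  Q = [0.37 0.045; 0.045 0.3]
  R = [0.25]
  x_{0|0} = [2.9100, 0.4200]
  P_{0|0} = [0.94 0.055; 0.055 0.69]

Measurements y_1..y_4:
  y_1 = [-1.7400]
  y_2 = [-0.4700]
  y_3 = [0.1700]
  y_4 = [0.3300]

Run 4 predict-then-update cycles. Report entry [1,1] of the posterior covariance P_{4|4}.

step 1: x^-=[2.7180, 0.0921]  P^-=[1.2397 -0.1510; -0.1510 1.1654]  S=[1.4841]  K=[0.8333; -0.0860]  nu=[-4.4598]  x^+=[-0.9982, 0.4758]  P^+=[0.2092 -0.0446; -0.0446 1.1544]
step 2: x^-=[-1.0440, 0.6627]  P^-=[0.6156 -0.2628; -0.2628 1.7646]  S=[0.8558]  K=[0.7132; -0.2659]  nu=[0.5607]  x^+=[-0.6441, 0.5136]  P^+=[0.1803 -0.1006; -0.1006 1.7041]
step 3: x^-=[-0.7107, 0.6590]  P^-=[0.6261 -0.4315; -0.4315 2.4700]  S=[0.8599]  K=[0.7181; -0.4444]  nu=[0.8676]  x^+=[-0.0877, 0.2734]  P^+=[0.1827 -0.1571; -0.1571 2.3002]
step 4: x^-=[-0.1334, 0.3176]  P^-=[0.6672 -0.6141; -0.6141 3.2342]  S=[0.8939]  K=[0.7326; -0.6146]  nu=[0.4571]  x^+=[0.2014, 0.0367]  P^+=[0.1874 -0.2116; -0.2116 2.8965]

P_post[1,1] = 2.8965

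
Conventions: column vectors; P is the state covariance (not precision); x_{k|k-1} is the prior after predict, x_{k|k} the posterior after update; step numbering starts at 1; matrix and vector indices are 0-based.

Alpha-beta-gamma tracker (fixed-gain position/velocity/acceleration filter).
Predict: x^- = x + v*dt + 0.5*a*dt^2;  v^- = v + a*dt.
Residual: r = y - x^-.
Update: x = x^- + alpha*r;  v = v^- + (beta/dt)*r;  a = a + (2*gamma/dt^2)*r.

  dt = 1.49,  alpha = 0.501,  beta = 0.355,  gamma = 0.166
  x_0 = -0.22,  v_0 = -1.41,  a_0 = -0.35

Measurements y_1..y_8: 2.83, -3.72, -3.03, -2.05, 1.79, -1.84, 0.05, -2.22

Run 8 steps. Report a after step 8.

a_post = -1.0812

step 1: x_pred=-2.7094  r=5.5394  x^+=0.0658  v^+=-0.6117  a^+=0.4784
step 2: x_pred=-0.3146  r=-3.4054  x^+=-2.0207  v^+=-0.7103  a^+=-0.0309
step 3: x_pred=-3.1133  r=0.0833  x^+=-3.0716  v^+=-0.7364  a^+=-0.0184
step 4: x_pred=-4.1893  r=2.1393  x^+=-3.1175  v^+=-0.2542  a^+=0.3015
step 5: x_pred=-3.1616  r=4.9516  x^+=-0.6808  v^+=1.3748  a^+=1.0420
step 6: x_pred=2.5242  r=-4.3642  x^+=0.3377  v^+=1.8875  a^+=0.3893
step 7: x_pred=3.5823  r=-3.5323  x^+=1.8126  v^+=1.6260  a^+=-0.1389
step 8: x_pred=4.0812  r=-6.3012  x^+=0.9243  v^+=-0.0822  a^+=-1.0812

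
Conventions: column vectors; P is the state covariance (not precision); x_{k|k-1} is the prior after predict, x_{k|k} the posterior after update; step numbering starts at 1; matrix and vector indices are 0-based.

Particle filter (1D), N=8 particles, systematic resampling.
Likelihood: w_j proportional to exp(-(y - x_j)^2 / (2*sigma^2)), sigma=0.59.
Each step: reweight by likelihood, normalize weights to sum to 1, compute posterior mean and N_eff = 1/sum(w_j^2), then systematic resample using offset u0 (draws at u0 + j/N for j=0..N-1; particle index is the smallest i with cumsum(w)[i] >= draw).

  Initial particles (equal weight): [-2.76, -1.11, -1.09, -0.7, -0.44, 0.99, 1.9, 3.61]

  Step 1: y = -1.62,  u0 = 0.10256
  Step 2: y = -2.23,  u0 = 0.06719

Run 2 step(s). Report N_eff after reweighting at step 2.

step 1: w=[0.0796, 0.3543, 0.3438, 0.1526, 0.0697, 0.0000, 0.0000, 0.0000]  mean=-1.1251  Neff=3.5944  idx=[1, 1, 1, 2, 2, 2, 3, 4]
step 2: w=[0.1644, 0.1644, 0.1644, 0.1541, 0.1541, 0.1541, 0.0345, 0.0100]  mean=-1.0799  Neff=6.5100  idx=[0, 1, 1, 2, 3, 4, 5, 5]

N_eff = 6.5100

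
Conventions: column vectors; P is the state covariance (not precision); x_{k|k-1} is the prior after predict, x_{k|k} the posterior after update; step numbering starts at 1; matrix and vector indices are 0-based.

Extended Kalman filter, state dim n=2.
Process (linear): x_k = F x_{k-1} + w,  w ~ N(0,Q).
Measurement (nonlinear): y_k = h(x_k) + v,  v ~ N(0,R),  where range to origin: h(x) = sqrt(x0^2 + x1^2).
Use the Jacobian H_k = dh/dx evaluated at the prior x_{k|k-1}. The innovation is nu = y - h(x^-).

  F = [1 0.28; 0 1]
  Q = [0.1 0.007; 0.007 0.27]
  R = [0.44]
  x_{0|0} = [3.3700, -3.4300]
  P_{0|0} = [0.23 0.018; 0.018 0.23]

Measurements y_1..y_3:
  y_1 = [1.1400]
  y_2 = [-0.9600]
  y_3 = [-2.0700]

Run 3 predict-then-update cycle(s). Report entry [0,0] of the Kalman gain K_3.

step 1: x^-=[2.4096, -3.4300]  P^-=[0.3581 0.0894; 0.0894 0.5000]  H_jac=[0.5748 -0.8183]  S=[0.8090]  K=[0.1640; -0.4422]  nu=[-3.0518]  x^+=[1.9090, -2.0805]  P^+=[0.3363 0.1481; 0.1481 0.3418]
step 2: x^-=[1.3265, -2.0805]  P^-=[0.5461 0.2508; 0.2508 0.6118]  H_jac=[0.5376 -0.8432]  S=[0.8054]  K=[0.1019; -0.4731]  nu=[-3.4274]  x^+=[0.9771, -0.4590]  P^+=[0.5377 0.2896; 0.2896 0.4315]
step 3: x^-=[0.8486, -0.4590]  P^-=[0.8337 0.4175; 0.4175 0.7015]  H_jac=[0.8796 -0.4758]  S=[0.8944]  K=[0.5978; 0.0374]  nu=[-3.0348]  x^+=[-0.9657, -0.5724]  P^+=[0.5141 0.3975; 0.3975 0.7003]

K[0,0] = 0.5978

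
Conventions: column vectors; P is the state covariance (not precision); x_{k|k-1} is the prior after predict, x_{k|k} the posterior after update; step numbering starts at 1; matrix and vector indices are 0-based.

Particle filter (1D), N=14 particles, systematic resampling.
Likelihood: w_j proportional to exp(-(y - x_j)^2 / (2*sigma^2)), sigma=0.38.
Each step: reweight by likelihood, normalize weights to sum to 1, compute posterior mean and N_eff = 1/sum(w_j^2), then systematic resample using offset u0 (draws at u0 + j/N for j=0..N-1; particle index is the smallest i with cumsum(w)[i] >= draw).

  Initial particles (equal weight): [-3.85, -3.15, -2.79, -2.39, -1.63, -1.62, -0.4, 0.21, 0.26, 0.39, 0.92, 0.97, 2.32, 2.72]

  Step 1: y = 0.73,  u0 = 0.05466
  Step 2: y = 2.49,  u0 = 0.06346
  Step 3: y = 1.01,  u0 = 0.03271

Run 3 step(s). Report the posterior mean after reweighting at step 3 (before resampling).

step 1: w=[0.0000, 0.0000, 0.0000, 0.0000, 0.0000, 0.0000, 0.0037, 0.1210, 0.1436, 0.2067, 0.2723, 0.2527, 0.0000, 0.0000]  mean=0.6376  Neff=4.6299  idx=[7, 8, 8, 9, 9, 9, 10, 10, 10, 10, 11, 11, 11, 11]
step 2: w=[0.0000, 0.0000, 0.0000, 0.0001, 0.0001, 0.0001, 0.0923, 0.0923, 0.0923, 0.0923, 0.1576, 0.1576, 0.1576, 0.1576]  mean=0.9513  Neff=7.4943  idx=[6, 7, 8, 9, 9, 10, 10, 11, 11, 12, 12, 13, 13, 13]
step 3: w=[0.0704, 0.0704, 0.0704, 0.0704, 0.0704, 0.0720, 0.0720, 0.0720, 0.0720, 0.0720, 0.0720, 0.0720, 0.0720, 0.0720]  mean=0.9524  Neff=13.9984  idx=[0, 1, 2, 3, 4, 5, 6, 7, 8, 9, 10, 11, 12, 13]

post_mean = 0.9524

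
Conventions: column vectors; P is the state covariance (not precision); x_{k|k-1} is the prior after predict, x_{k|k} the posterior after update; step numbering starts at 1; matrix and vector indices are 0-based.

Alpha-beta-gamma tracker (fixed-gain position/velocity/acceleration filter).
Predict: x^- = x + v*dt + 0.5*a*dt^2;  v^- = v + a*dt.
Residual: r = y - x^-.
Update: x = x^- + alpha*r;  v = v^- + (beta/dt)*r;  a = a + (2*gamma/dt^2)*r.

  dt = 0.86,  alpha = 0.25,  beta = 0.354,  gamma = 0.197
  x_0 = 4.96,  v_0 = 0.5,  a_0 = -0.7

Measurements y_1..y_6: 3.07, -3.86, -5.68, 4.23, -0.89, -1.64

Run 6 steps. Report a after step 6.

step 1: x_pred=5.1311  r=-2.0611  x^+=4.6159  v^+=-0.9504  a^+=-1.7980
step 2: x_pred=3.1336  r=-6.9936  x^+=1.3852  v^+=-5.3755  a^+=-5.5236
step 3: x_pred=-5.2804  r=-0.3996  x^+=-5.3803  v^+=-10.2903  a^+=-5.7365
step 4: x_pred=-16.3513  r=20.5813  x^+=-11.2060  v^+=-6.7519  a^+=5.2275
step 5: x_pred=-15.0795  r=14.1895  x^+=-11.5321  v^+=3.5846  a^+=12.7865
step 6: x_pred=-3.7209  r=2.0809  x^+=-3.2007  v^+=15.4376  a^+=13.8951

a_post = 13.8951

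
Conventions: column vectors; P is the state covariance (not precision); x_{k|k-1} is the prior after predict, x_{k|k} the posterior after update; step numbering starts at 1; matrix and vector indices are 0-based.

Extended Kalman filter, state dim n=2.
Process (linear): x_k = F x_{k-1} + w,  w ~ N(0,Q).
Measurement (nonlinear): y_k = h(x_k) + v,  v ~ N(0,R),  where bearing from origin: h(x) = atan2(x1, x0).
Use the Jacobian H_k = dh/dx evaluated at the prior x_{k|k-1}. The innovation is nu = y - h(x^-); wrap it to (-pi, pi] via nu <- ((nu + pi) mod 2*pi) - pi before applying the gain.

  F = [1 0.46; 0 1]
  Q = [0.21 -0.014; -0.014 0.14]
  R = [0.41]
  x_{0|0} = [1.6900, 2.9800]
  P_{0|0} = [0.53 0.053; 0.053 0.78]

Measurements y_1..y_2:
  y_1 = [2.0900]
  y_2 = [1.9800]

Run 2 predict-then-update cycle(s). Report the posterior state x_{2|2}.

step 1: x^-=[3.0608, 2.9800]  P^-=[0.9538 0.3978; 0.3978 0.9200]  H_jac=[-0.1633 0.1677]  S=[0.4395]  K=[-0.2026; 0.2033]  nu=[1.3180]  x^+=[2.7938, 3.2479]  P^+=[0.9358 0.4159; 0.4159 0.9018]
step 2: x^-=[4.2879, 3.2479]  P^-=[1.7192 0.8167; 0.8167 1.0418]  H_jac=[-0.1122 0.1482]  S=[0.4274]  K=[-0.1684; 0.1467]  nu=[1.3317]  x^+=[4.0637, 3.4433]  P^+=[1.7071 0.8273; 0.8273 1.0326]

x_post = [4.0637, 3.4433]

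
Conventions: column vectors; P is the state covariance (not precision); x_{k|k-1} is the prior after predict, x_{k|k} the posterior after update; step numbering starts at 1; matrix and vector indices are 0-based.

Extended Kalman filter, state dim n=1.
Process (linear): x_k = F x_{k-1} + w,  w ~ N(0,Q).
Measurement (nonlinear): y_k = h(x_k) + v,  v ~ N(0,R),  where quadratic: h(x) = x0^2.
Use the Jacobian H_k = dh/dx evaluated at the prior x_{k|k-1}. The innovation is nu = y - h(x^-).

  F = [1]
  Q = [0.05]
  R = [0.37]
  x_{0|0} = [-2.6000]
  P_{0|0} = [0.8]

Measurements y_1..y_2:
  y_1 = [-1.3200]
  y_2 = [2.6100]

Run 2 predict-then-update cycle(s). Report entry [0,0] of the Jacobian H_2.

step 1: x^-=[-2.6000]  P^-=[0.8500]  H_jac=[-5.2000]  S=[23.3540]  K=[-0.1893]  nu=[-8.0800]  x^+=[-1.0708]  P^+=[0.0135]
step 2: x^-=[-1.0708]  P^-=[0.0635]  H_jac=[-2.1415]  S=[0.6611]  K=[-0.2056]  nu=[1.4634]  x^+=[-1.3717]  P^+=[0.0355]

H_jac[0,0] = -2.1415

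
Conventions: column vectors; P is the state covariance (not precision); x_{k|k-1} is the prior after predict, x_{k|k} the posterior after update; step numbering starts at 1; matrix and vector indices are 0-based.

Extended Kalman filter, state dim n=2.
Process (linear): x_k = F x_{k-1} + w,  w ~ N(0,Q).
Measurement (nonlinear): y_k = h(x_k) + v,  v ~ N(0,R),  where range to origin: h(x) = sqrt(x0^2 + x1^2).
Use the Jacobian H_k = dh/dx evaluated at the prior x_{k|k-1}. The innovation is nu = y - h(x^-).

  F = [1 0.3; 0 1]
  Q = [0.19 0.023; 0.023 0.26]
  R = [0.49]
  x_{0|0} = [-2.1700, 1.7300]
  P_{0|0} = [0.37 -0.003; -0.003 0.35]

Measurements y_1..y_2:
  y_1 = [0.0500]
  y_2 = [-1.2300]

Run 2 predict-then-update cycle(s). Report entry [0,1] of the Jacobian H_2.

step 1: x^-=[-1.6510, 1.7300]  P^-=[0.5897 0.1250; 0.1250 0.6100]  H_jac=[-0.6904 0.7234]  S=[0.9655]  K=[-0.3280; 0.3677]  nu=[-2.3414]  x^+=[-0.8830, 0.8691]  P^+=[0.4858 0.2414; 0.2414 0.4795]
step 2: x^-=[-0.6222, 0.8691]  P^-=[0.8638 0.4083; 0.4083 0.7395]  H_jac=[-0.5821 0.8131]  S=[0.8851]  K=[-0.1931; 0.4108]  nu=[-2.2989]  x^+=[-0.1784, -0.0752]  P^+=[0.8308 0.4785; 0.4785 0.5901]

H_jac[0,1] = 0.8131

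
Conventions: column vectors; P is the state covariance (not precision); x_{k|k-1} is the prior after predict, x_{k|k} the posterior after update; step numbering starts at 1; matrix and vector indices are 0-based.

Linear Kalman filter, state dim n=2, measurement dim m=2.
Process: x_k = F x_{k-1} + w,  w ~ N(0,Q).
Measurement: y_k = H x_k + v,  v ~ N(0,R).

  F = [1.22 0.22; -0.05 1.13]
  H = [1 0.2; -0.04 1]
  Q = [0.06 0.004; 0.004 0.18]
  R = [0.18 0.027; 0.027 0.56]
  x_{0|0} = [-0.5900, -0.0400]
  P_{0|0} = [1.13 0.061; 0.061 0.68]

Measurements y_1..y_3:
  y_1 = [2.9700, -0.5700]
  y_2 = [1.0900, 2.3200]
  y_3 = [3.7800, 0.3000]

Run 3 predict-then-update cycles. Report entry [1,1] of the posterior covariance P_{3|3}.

step 1: x^-=[-0.7286, -0.0157]  P^-=[1.8075 0.1875; 0.1875 1.0442]  S=[2.1043 0.3496; 0.3496 1.5921]  K=[0.8975 -0.1247; 0.0832 0.6329]  nu=[3.7017, -0.5834]  x^+=[2.6665, -0.0769]  P^+=[0.1660 -0.0390; -0.0390 0.3551]
step 2: x^-=[3.2362, -0.2202]  P^-=[0.3033 0.0289; 0.0289 0.6383]  S=[0.5204 0.1712; 0.1712 1.1964]  K=[0.6184 -0.0745; 0.1319 0.5136]  nu=[-2.1021, 2.6696]  x^+=[1.7373, 0.8739]  P^+=[0.1134 -0.0205; -0.0205 0.2904]
step 3: x^-=[2.3117, 0.9006]  P^-=[0.2319 0.0413; 0.0413 0.5534]  S=[0.4505 0.1693; 0.1693 1.1104]  K=[0.5539 -0.0557; 0.1597 0.4725]  nu=[1.2881, -0.5081]  x^+=[3.0535, 0.8662]  P^+=[0.1006 -0.0122; -0.0122 0.2684]

P_post[1,1] = 0.2684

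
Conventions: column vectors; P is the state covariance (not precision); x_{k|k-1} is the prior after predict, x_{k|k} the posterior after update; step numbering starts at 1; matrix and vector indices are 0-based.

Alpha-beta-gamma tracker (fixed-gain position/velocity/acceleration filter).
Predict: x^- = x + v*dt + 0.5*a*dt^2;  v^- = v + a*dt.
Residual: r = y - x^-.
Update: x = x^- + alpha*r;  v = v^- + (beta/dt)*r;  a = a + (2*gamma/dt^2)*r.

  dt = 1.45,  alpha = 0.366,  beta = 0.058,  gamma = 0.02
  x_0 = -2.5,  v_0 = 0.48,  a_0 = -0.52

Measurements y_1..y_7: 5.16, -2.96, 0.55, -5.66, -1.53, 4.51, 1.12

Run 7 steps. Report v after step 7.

step 1: x_pred=-2.3506  r=7.5107  x^+=0.3982  v^+=0.0264  a^+=-0.3771
step 2: x_pred=0.0401  r=-3.0001  x^+=-1.0579  v^+=-0.6404  a^+=-0.4342
step 3: x_pred=-2.4429  r=2.9929  x^+=-1.3475  v^+=-1.1502  a^+=-0.3772
step 4: x_pred=-3.4119  r=-2.2481  x^+=-4.2347  v^+=-1.7872  a^+=-0.4200
step 5: x_pred=-7.2677  r=5.7377  x^+=-5.1677  v^+=-2.1667  a^+=-0.3109
step 6: x_pred=-8.6362  r=13.1462  x^+=-3.8247  v^+=-2.0916  a^+=-0.0608
step 7: x_pred=-6.9213  r=8.0413  x^+=-3.9782  v^+=-1.8580  a^+=0.0922

v_post = -1.8580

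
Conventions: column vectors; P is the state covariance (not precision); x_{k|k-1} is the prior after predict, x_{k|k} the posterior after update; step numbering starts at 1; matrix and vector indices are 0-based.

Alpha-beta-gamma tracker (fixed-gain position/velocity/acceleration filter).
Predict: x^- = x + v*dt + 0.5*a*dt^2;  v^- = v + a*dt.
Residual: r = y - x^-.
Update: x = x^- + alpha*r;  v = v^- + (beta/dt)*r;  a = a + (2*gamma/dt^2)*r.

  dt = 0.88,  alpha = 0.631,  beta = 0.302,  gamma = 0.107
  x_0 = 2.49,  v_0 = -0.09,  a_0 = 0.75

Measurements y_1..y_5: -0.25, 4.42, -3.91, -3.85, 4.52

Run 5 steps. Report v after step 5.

v_post = -0.3200

step 1: x_pred=2.7012  r=-2.9512  x^+=0.8390  v^+=-0.4428  a^+=-0.0655
step 2: x_pred=0.4240  r=3.9960  x^+=2.9455  v^+=0.8709  a^+=1.0387
step 3: x_pred=4.1140  r=-8.0240  x^+=-0.9491  v^+=-0.9687  a^+=-1.1787
step 4: x_pred=-2.2580  r=-1.5920  x^+=-3.2625  v^+=-2.5523  a^+=-1.6186
step 5: x_pred=-6.1353  r=10.6553  x^+=0.5882  v^+=-0.3200  a^+=1.3259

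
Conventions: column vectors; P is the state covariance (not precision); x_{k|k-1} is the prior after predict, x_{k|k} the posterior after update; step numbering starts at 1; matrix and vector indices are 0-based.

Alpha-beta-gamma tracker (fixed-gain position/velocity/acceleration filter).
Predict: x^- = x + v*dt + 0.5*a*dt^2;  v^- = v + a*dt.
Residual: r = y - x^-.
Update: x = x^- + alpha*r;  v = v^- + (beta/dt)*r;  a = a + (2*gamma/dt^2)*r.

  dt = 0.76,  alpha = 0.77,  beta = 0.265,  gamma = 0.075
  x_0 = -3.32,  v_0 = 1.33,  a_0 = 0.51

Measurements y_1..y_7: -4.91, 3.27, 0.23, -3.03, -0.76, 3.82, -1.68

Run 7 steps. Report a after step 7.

step 1: x_pred=-2.1619  r=-2.7481  x^+=-4.2779  v^+=0.7594  a^+=-0.2037
step 2: x_pred=-3.7596  r=7.0296  x^+=1.6532  v^+=3.0557  a^+=1.6219
step 3: x_pred=4.4439  r=-4.2139  x^+=1.1992  v^+=2.8190  a^+=0.5276
step 4: x_pred=3.4940  r=-6.5240  x^+=-1.5295  v^+=0.9451  a^+=-1.1667
step 5: x_pred=-1.1481  r=0.3881  x^+=-0.8493  v^+=0.1938  a^+=-1.0659
step 6: x_pred=-1.0098  r=4.8298  x^+=2.7091  v^+=1.0678  a^+=0.1884
step 7: x_pred=3.5750  r=-5.2550  x^+=-0.4713  v^+=-0.6214  a^+=-1.1763

a_post = -1.1763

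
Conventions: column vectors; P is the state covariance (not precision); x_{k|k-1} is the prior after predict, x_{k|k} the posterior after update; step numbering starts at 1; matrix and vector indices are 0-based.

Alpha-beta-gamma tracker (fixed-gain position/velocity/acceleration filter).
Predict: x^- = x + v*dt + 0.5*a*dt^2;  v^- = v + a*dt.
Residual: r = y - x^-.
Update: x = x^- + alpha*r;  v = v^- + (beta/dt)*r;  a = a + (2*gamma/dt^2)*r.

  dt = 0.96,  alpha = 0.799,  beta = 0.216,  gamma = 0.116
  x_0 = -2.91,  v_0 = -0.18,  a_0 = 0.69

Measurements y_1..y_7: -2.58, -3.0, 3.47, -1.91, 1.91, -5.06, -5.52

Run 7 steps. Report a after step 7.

step 1: x_pred=-2.7648  r=0.1848  x^+=-2.6172  v^+=0.5240  a^+=0.7365
step 2: x_pred=-1.7747  r=-1.2253  x^+=-2.7537  v^+=0.9554  a^+=0.4281
step 3: x_pred=-1.6393  r=5.1093  x^+=2.4430  v^+=2.5159  a^+=1.7143
step 4: x_pred=5.6483  r=-7.5583  x^+=-0.3908  v^+=2.4610  a^+=-0.1884
step 5: x_pred=1.8850  r=0.0250  x^+=1.9050  v^+=2.2858  a^+=-0.1821
step 6: x_pred=4.0154  r=-9.0754  x^+=-3.2358  v^+=0.0690  a^+=-2.4667
step 7: x_pred=-4.3063  r=-1.2137  x^+=-5.2760  v^+=-2.5721  a^+=-2.7723

a_post = -2.7723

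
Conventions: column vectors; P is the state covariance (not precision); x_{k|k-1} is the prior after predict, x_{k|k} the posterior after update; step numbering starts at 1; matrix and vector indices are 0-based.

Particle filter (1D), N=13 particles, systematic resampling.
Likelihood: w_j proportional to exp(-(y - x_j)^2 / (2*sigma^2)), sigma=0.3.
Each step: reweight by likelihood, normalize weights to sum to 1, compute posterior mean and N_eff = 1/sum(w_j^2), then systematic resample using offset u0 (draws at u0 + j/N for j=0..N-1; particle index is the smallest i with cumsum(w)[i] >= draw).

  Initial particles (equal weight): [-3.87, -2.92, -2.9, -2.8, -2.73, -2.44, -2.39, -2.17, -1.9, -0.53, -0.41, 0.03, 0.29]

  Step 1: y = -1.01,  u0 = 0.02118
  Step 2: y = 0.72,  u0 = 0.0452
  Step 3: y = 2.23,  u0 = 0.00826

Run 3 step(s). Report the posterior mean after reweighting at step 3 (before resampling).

post_mean = -0.4114

step 1: w=[0.0000, 0.0000, 0.0000, 0.0000, 0.0000, 0.0000, 0.0001, 0.0013, 0.0286, 0.6484, 0.3156, 0.0057, 0.0002]  mean=-0.5303  Neff=1.9196  idx=[8, 9, 9, 9, 9, 9, 9, 9, 9, 10, 10, 10, 10]
step 2: w=[0.0000, 0.0363, 0.0363, 0.0363, 0.0363, 0.0363, 0.0363, 0.0363, 0.0363, 0.1774, 0.1774, 0.1774, 0.1774]  mean=-0.4448  Neff=7.3298  idx=[2, 4, 6, 8, 9, 9, 10, 10, 11, 11, 11, 12, 12]
step 3: w=[0.0030, 0.0030, 0.0030, 0.0030, 0.1098, 0.1098, 0.1098, 0.1098, 0.1098, 0.1098, 0.1098, 0.1098, 0.1098]  mean=-0.4114  Neff=9.2169  idx=[2, 4, 5, 6, 6, 7, 8, 8, 9, 10, 10, 11, 12]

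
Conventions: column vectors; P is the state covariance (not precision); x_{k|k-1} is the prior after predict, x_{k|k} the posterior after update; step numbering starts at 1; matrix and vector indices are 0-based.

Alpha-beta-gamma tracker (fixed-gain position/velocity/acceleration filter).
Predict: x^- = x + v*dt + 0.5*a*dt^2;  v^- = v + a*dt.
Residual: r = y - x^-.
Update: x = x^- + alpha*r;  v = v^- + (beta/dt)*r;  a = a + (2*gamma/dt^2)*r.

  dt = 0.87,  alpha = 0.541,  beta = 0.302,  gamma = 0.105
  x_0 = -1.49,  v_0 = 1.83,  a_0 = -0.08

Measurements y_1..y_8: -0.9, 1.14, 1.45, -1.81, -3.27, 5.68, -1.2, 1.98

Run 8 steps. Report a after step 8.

step 1: x_pred=0.0718  r=-0.9718  x^+=-0.4539  v^+=1.4231  a^+=-0.3496
step 2: x_pred=0.6518  r=0.4882  x^+=0.9159  v^+=1.2883  a^+=-0.2142
step 3: x_pred=1.9557  r=-0.5057  x^+=1.6821  v^+=0.9265  a^+=-0.3545
step 4: x_pred=2.3540  r=-4.1640  x^+=0.1013  v^+=-0.8274  a^+=-1.5098
step 5: x_pred=-1.1899  r=-2.0801  x^+=-2.3152  v^+=-2.8629  a^+=-2.0869
step 6: x_pred=-5.5958  r=11.2758  x^+=0.5044  v^+=-0.7644  a^+=1.0415
step 7: x_pred=0.2336  r=-1.4336  x^+=-0.5420  v^+=-0.3559  a^+=0.6438
step 8: x_pred=-0.6080  r=2.5880  x^+=0.7921  v^+=1.1026  a^+=1.3618

a_post = 1.3618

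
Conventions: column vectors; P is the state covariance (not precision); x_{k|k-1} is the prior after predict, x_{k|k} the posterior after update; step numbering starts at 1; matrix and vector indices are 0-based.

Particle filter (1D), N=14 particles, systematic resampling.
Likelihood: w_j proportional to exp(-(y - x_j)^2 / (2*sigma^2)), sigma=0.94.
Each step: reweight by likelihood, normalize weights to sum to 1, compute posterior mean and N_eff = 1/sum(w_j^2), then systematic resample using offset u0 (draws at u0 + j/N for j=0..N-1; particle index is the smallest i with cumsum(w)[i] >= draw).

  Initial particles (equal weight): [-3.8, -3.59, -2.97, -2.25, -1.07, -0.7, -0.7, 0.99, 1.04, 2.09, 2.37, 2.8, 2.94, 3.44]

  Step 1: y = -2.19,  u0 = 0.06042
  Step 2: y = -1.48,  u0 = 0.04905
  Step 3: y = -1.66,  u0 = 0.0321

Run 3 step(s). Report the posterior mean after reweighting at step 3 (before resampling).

step 1: w=[0.0692, 0.0989, 0.2126, 0.2993, 0.1475, 0.0854, 0.0854, 0.0010, 0.0008, 0.0000, 0.0000, 0.0000, 0.0000, 0.0000]  mean=-2.1982  Neff=5.3863  idx=[0, 1, 2, 2, 2, 3, 3, 3, 3, 4, 4, 5, 6, 6]
step 2: w=[0.0061, 0.0103, 0.0366, 0.0366, 0.0366, 0.0918, 0.0918, 0.0918, 0.0918, 0.1168, 0.1168, 0.0910, 0.0910, 0.0910]  mean=-1.6535  Neff=11.1112  idx=[2, 4, 5, 6, 7, 8, 8, 9, 10, 10, 11, 12, 12, 13]
step 3: w=[0.0390, 0.0390, 0.0846, 0.0846, 0.0846, 0.0846, 0.0846, 0.0846, 0.0846, 0.0846, 0.0612, 0.0612, 0.0612, 0.0612]  mean=-1.6272  Neff=13.2723  idx=[0, 2, 3, 3, 4, 5, 6, 7, 8, 9, 9, 11, 12, 13]

post_mean = -1.6272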